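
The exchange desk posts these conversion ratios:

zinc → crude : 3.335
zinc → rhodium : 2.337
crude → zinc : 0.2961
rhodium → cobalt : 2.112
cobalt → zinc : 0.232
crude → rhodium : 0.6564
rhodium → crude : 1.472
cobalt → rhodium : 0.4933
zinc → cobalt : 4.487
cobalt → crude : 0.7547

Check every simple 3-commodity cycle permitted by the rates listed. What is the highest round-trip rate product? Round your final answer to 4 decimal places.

1.1451

rhodium→cobalt→zinc→rhodium: 2.112 × 0.232 × 2.337 = 1.14509
rhodium→cobalt→crude→rhodium: 2.112 × 0.7547 × 0.6564 = 1.04625
rhodium→crude→zinc→rhodium: 1.472 × 0.2961 × 2.337 = 1.01860
cobalt→crude→zinc→cobalt: 0.7547 × 0.2961 × 4.487 = 1.00269
Maximum is rhodium→cobalt→zinc→rhodium at 1.1451; arbitrage exists.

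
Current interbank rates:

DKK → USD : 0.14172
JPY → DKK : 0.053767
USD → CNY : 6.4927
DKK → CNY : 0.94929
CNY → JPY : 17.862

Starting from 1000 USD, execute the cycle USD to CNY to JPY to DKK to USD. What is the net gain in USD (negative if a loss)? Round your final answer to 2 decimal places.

1000 USD × 6.4927 = 6492.7 CNY
6492.7 CNY × 17.862 = 115972.6074 JPY
115972.6074 JPY × 0.053767 = 6235.4991820758 DKK
6235.4991820758 DKK × 0.14172 = 883.694944083782376 USD
Net change: 883.694944083782376 − 1000 = -116.305055916217624 USD

-116.31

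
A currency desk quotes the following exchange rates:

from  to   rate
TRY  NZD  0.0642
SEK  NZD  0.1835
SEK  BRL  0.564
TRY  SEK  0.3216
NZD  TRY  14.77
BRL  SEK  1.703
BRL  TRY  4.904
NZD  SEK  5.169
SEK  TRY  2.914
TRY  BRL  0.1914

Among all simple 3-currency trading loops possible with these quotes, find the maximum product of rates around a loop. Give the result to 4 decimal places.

0.9670

SEK→TRY→NZD→SEK: 2.914 × 0.0642 × 5.169 = 0.96701
BRL→SEK→TRY→BRL: 1.703 × 2.914 × 0.1914 = 0.94983
BRL→TRY→SEK→BRL: 4.904 × 0.3216 × 0.564 = 0.88950
SEK→NZD→TRY→SEK: 0.1835 × 14.77 × 0.3216 = 0.87163
Maximum is SEK→TRY→NZD→SEK at 0.9670; no arbitrage — every cycle loses value.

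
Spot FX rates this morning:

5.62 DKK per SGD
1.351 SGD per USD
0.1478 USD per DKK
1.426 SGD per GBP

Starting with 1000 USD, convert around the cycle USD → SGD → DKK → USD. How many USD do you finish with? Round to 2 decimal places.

1122.19

1000 USD × 1.351 = 1351 SGD
1351 SGD × 5.62 = 7592.62 DKK
7592.62 DKK × 0.1478 = 1122.189236 USD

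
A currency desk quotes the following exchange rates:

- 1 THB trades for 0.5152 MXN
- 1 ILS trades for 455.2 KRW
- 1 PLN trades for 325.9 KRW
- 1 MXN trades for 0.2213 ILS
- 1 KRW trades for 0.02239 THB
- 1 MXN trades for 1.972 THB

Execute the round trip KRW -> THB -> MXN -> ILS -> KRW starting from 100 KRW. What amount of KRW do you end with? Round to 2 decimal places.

116.20

100 KRW × 0.02239 = 2.239 THB
2.239 THB × 0.5152 = 1.1535328 MXN
1.1535328 MXN × 0.2213 = 0.25527680864 ILS
0.25527680864 ILS × 455.2 = 116.202003292928 KRW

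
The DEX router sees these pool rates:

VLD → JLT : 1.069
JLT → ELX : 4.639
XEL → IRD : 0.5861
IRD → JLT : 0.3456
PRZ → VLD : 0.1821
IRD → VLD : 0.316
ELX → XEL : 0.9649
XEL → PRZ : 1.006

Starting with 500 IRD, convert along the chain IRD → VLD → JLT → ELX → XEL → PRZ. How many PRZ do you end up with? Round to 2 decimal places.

500 IRD × 0.316 = 158 VLD
158 VLD × 1.069 = 168.902 JLT
168.902 JLT × 4.639 = 783.536378 ELX
783.536378 ELX × 0.9649 = 756.0342511322 XEL
756.0342511322 XEL × 1.006 = 760.5704566389932 PRZ

760.57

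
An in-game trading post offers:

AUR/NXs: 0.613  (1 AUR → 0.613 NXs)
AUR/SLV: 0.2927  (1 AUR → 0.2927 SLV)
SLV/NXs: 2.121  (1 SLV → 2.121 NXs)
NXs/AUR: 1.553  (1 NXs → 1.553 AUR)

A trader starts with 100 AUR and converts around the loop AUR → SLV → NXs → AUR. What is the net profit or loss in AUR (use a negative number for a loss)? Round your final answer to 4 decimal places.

-3.5872

100 AUR × 0.2927 = 29.27 SLV
29.27 SLV × 2.121 = 62.08167 NXs
62.08167 NXs × 1.553 = 96.41283351 AUR
Net change: 96.41283351 − 100 = -3.58716649 AUR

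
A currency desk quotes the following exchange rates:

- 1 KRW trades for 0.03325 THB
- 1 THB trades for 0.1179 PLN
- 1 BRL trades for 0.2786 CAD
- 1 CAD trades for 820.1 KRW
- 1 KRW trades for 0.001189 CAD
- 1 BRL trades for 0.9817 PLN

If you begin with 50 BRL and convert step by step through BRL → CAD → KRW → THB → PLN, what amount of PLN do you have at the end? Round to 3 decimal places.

50 BRL × 0.2786 = 13.93 CAD
13.93 CAD × 820.1 = 11423.993 KRW
11423.993 KRW × 0.03325 = 379.84776725 THB
379.84776725 THB × 0.1179 = 44.784051758775 PLN

44.784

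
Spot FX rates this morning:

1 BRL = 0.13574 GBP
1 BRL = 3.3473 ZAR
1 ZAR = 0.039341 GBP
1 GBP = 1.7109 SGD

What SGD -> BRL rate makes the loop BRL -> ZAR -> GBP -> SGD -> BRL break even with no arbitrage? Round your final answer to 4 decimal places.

4.4385

Known legs of the cycle: 3.3473 × 0.039341 × 1.7109 = 0.22530179861937
For no arbitrage the full-cycle product must be 1, so the missing rate is 1 / 0.22530179861937 ≈ 4.438491.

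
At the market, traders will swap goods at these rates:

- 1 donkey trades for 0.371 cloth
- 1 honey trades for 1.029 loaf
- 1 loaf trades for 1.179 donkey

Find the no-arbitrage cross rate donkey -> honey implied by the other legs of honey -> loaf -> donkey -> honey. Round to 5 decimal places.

0.82427

Known legs of the cycle: 1.029 × 1.179 = 1.213191
For no arbitrage the full-cycle product must be 1, so the missing rate is 1 / 1.213191 ≈ 0.8242725.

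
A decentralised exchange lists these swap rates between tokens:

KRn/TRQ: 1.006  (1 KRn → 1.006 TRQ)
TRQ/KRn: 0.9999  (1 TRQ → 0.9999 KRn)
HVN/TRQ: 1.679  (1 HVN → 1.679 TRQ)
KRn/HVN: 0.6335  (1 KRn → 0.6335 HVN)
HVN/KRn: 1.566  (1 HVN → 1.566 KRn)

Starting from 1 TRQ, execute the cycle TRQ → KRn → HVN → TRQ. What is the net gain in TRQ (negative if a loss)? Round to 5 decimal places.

1 TRQ × 0.9999 = 0.9999 KRn
0.9999 KRn × 0.6335 = 0.63343665 HVN
0.63343665 HVN × 1.679 = 1.06354013535 TRQ
Net change: 1.06354013535 − 1 = 0.06354013535 TRQ

0.06354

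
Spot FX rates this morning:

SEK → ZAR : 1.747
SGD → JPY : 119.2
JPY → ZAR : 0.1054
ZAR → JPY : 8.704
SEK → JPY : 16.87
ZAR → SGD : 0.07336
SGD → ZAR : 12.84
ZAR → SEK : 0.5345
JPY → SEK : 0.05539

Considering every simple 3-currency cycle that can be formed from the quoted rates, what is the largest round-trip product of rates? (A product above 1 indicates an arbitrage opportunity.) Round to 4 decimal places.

0.9504

SEK→JPY→ZAR→SEK: 16.87 × 0.1054 × 0.5345 = 0.95039
JPY→ZAR→SGD→JPY: 0.1054 × 0.07336 × 119.2 = 0.92167
SEK→ZAR→JPY→SEK: 1.747 × 8.704 × 0.05539 = 0.84225
Maximum is SEK→JPY→ZAR→SEK at 0.9504; no arbitrage — every cycle loses value.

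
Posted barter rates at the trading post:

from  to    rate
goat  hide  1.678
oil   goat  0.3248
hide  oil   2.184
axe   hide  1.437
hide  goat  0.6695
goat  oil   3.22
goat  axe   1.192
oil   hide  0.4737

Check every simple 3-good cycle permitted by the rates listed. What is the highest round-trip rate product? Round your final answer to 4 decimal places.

oil→goat→hide→oil: 0.3248 × 1.678 × 2.184 = 1.19031
axe→hide→goat→axe: 1.437 × 0.6695 × 1.192 = 1.14679
oil→hide→goat→oil: 0.4737 × 0.6695 × 3.22 = 1.02120
Maximum is oil→goat→hide→oil at 1.1903; arbitrage exists.

1.1903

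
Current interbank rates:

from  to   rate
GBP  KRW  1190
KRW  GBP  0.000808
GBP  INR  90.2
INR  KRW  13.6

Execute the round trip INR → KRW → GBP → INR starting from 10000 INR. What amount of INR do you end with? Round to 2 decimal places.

10000 INR × 13.6 = 136000 KRW
136000 KRW × 0.000808 = 109.888 GBP
109.888 GBP × 90.2 = 9911.8976 INR

9911.90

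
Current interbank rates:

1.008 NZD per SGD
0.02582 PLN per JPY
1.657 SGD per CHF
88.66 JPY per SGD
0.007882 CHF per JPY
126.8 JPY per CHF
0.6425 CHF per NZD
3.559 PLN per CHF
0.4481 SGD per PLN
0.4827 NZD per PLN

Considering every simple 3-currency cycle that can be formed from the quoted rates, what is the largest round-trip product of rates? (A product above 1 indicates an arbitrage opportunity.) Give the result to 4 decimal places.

1.1579

JPY→CHF→SGD→JPY: 0.007882 × 1.657 × 88.66 = 1.15794
CHF→PLN→NZD→CHF: 3.559 × 0.4827 × 0.6425 = 1.10377
SGD→NZD→CHF→SGD: 1.008 × 0.6425 × 1.657 = 1.07314
JPY→PLN→SGD→JPY: 0.02582 × 0.4481 × 88.66 = 1.02579
Maximum is JPY→CHF→SGD→JPY at 1.1579; arbitrage exists.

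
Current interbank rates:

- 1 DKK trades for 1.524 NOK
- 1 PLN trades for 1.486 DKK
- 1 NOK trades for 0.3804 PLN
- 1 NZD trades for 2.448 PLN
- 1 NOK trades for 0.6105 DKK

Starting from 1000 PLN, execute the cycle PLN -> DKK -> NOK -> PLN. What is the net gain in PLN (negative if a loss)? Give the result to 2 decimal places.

1000 PLN × 1.486 = 1486 DKK
1486 DKK × 1.524 = 2264.664 NOK
2264.664 NOK × 0.3804 = 861.4781856 PLN
Net change: 861.4781856 − 1000 = -138.5218144 PLN

-138.52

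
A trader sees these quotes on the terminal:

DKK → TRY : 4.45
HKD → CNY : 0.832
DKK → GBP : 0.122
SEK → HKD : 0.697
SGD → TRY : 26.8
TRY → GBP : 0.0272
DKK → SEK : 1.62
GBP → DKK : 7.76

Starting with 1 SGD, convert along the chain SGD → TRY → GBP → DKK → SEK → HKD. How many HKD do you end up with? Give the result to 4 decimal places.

6.3872

1 SGD × 26.8 = 26.8 TRY
26.8 TRY × 0.0272 = 0.72896 GBP
0.72896 GBP × 7.76 = 5.6567296 DKK
5.6567296 DKK × 1.62 = 9.163901952 SEK
9.163901952 SEK × 0.697 = 6.387239660544 HKD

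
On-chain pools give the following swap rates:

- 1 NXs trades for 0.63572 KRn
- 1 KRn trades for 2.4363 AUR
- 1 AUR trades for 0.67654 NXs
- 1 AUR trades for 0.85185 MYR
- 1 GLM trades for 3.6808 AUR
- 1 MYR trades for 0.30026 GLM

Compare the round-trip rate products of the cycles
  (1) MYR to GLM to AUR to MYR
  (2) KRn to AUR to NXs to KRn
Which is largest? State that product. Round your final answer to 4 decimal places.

(1) 0.30026 × 3.6808 × 0.85185 = 0.94146
(2) 2.4363 × 0.67654 × 0.63572 = 1.04783
Highest is cycle (2) at 1.0478 (>1, arbitrage).

1.0478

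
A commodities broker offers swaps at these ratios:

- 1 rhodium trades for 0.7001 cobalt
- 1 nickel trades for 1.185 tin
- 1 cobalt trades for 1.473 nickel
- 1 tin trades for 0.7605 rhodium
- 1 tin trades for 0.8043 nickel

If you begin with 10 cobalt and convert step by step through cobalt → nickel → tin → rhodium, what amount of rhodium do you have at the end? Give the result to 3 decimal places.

13.275

10 cobalt × 1.473 = 14.73 nickel
14.73 nickel × 1.185 = 17.45505 tin
17.45505 tin × 0.7605 = 13.274565525 rhodium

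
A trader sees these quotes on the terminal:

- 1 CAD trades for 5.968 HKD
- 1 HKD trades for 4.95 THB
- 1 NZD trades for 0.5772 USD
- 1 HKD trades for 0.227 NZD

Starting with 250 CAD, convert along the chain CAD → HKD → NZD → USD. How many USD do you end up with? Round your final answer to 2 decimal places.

195.49

250 CAD × 5.968 = 1492 HKD
1492 HKD × 0.227 = 338.684 NZD
338.684 NZD × 0.5772 = 195.4884048 USD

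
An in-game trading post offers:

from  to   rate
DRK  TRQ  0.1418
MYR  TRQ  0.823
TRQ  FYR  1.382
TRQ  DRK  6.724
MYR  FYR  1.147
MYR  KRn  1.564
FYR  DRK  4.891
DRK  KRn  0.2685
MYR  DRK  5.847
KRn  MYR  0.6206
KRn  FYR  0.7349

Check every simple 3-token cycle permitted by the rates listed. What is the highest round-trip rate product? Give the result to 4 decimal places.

MYR→DRK→KRn→MYR: 5.847 × 0.2685 × 0.6206 = 0.97429
FYR→DRK→KRn→FYR: 4.891 × 0.2685 × 0.7349 = 0.96510
FYR→DRK→TRQ→FYR: 4.891 × 0.1418 × 1.382 = 0.95848
Maximum is MYR→DRK→KRn→MYR at 0.9743; no arbitrage — every cycle loses value.

0.9743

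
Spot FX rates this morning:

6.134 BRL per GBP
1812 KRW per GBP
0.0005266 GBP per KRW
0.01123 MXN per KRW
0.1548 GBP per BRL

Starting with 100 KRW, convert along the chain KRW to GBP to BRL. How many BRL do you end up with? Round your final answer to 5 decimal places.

100 KRW × 0.0005266 = 0.05266 GBP
0.05266 GBP × 6.134 = 0.32301644 BRL

0.32302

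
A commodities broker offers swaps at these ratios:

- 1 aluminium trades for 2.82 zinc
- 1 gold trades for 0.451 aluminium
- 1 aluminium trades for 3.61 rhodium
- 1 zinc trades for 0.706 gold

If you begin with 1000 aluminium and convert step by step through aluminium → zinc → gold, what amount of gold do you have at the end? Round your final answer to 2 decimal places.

1990.92

1000 aluminium × 2.82 = 2820 zinc
2820 zinc × 0.706 = 1990.92 gold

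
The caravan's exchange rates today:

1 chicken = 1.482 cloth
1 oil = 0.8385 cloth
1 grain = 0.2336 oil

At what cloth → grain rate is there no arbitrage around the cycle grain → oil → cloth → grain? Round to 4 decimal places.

Known legs of the cycle: 0.2336 × 0.8385 = 0.1958736
For no arbitrage the full-cycle product must be 1, so the missing rate is 1 / 0.1958736 ≈ 5.105333.

5.1053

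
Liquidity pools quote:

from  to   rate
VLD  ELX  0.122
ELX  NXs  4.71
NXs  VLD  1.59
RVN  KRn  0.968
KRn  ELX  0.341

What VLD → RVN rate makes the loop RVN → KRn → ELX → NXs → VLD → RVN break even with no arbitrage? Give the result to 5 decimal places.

Known legs of the cycle: 0.968 × 0.341 × 4.71 × 1.59 = 2.4719960232
For no arbitrage the full-cycle product must be 1, so the missing rate is 1 / 2.4719960232 ≈ 0.4045314.

0.40453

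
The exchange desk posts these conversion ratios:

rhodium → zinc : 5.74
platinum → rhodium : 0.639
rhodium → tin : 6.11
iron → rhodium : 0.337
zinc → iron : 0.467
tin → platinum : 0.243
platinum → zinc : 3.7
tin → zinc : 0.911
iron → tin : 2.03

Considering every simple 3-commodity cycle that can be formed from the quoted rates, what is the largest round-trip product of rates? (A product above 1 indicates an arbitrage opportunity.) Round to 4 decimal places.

platinum→rhodium→tin→platinum: 0.639 × 6.11 × 0.243 = 0.94874
iron→rhodium→zinc→iron: 0.337 × 5.74 × 0.467 = 0.90336
iron→tin→zinc→iron: 2.03 × 0.911 × 0.467 = 0.86364
Maximum is platinum→rhodium→tin→platinum at 0.9487; no arbitrage — every cycle loses value.

0.9487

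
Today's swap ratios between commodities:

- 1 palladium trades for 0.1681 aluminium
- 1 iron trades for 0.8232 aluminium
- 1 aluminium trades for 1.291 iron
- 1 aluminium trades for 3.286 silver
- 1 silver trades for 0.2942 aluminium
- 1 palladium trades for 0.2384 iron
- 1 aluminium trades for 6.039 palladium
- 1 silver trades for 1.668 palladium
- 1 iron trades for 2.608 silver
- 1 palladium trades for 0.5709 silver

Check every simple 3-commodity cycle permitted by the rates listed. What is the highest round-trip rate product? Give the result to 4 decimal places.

1.1852

iron→aluminium→palladium→iron: 0.8232 × 6.039 × 0.2384 = 1.18516
iron→silver→palladium→iron: 2.608 × 1.668 × 0.2384 = 1.03707
palladium→silver→aluminium→palladium: 0.5709 × 0.2942 × 6.039 = 1.01430
iron→silver→aluminium→iron: 2.608 × 0.2942 × 1.291 = 0.99055
palladium→aluminium→silver→palladium: 0.1681 × 3.286 × 1.668 = 0.92136
Maximum is iron→aluminium→palladium→iron at 1.1852; arbitrage exists.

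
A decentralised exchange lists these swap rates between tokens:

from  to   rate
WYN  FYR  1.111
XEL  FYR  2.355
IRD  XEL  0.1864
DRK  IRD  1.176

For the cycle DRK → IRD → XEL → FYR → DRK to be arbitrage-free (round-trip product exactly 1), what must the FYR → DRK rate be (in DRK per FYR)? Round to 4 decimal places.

Known legs of the cycle: 1.176 × 0.1864 × 2.355 = 0.516231072
For no arbitrage the full-cycle product must be 1, so the missing rate is 1 / 0.516231072 ≈ 1.937117.

1.9371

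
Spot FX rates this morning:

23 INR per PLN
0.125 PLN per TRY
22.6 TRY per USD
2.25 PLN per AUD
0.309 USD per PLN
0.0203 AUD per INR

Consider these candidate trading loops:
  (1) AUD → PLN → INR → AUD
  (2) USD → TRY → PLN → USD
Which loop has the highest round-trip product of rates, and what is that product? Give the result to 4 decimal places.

1.0505

(1) 2.25 × 23 × 0.0203 = 1.05053
(2) 22.6 × 0.125 × 0.309 = 0.87293
Highest is cycle (1) at 1.0505 (>1, arbitrage).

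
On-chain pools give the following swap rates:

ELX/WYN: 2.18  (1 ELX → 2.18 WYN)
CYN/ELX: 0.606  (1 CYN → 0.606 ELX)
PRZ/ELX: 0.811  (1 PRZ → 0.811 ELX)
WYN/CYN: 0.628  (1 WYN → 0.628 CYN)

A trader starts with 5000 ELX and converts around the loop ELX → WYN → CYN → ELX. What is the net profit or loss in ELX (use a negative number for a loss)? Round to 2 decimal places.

5000 ELX × 2.18 = 10900 WYN
10900 WYN × 0.628 = 6845.2 CYN
6845.2 CYN × 0.606 = 4148.1912 ELX
Net change: 4148.1912 − 5000 = -851.8088 ELX

-851.81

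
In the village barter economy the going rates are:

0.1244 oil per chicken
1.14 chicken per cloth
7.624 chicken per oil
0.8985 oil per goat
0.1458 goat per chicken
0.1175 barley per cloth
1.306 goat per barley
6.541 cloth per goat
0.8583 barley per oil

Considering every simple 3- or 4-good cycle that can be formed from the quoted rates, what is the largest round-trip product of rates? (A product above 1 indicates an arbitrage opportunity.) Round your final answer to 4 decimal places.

1.0872

cloth→chicken→goat→cloth: 1.14 × 0.1458 × 6.541 = 1.08719
barley→goat→oil→barley: 1.306 × 0.8985 × 0.8583 = 1.00716
cloth→barley→goat→cloth: 0.1175 × 1.306 × 6.541 = 1.00375
goat→oil→chicken→goat: 0.8985 × 7.624 × 0.1458 = 0.99875
Maximum is cloth→chicken→goat→cloth at 1.0872; arbitrage exists.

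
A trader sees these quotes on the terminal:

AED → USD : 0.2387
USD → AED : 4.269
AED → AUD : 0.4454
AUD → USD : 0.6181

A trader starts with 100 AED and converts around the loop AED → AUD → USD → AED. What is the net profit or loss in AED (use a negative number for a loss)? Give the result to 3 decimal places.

17.526

100 AED × 0.4454 = 44.54 AUD
44.54 AUD × 0.6181 = 27.530174 USD
27.530174 USD × 4.269 = 117.526312806 AED
Net change: 117.526312806 − 100 = 17.526312806 AED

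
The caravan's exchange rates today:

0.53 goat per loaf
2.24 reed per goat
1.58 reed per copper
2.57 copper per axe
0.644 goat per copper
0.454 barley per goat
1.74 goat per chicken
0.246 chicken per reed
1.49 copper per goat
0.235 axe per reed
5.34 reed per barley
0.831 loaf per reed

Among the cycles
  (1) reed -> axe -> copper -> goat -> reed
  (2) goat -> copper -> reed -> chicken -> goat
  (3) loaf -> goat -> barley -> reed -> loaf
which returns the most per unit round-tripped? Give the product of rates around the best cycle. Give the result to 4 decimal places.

1.0678

(1) 0.235 × 2.57 × 0.644 × 2.24 = 0.87123
(2) 1.49 × 1.58 × 0.246 × 1.74 = 1.00769
(3) 0.53 × 0.454 × 5.34 × 0.831 = 1.06776
Highest is cycle (3) at 1.0678 (>1, arbitrage).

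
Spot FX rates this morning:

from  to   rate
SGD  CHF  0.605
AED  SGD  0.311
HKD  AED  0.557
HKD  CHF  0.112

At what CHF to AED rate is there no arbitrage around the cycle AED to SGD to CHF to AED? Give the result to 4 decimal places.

Known legs of the cycle: 0.311 × 0.605 = 0.188155
For no arbitrage the full-cycle product must be 1, so the missing rate is 1 / 0.188155 ≈ 5.314767.

5.3148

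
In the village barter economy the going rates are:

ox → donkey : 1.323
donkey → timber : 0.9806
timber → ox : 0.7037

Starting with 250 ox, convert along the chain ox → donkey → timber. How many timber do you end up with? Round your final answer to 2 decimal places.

324.33

250 ox × 1.323 = 330.75 donkey
330.75 donkey × 0.9806 = 324.33345 timber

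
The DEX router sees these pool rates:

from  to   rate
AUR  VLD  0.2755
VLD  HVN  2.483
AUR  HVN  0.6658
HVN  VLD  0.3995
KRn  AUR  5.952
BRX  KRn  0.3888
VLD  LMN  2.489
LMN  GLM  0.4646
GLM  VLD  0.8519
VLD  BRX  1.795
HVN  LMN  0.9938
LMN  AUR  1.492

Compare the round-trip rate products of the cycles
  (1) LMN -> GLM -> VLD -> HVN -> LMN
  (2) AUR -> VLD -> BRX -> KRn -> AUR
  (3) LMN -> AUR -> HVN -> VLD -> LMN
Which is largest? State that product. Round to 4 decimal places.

(1) 0.4646 × 0.8519 × 2.483 × 0.9938 = 0.97666
(2) 0.2755 × 1.795 × 0.3888 × 5.952 = 1.14439
(3) 1.492 × 0.6658 × 0.3995 × 2.489 = 0.98777
Highest is cycle (2) at 1.1444 (>1, arbitrage).

1.1444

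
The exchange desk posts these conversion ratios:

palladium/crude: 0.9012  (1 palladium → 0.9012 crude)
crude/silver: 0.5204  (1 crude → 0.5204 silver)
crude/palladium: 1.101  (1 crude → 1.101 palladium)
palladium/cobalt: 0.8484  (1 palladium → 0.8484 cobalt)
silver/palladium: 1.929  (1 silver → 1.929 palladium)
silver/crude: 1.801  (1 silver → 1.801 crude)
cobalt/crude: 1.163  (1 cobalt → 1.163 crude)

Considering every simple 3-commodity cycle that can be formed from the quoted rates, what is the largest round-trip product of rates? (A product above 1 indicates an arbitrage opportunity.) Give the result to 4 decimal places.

palladium→cobalt→crude→palladium: 0.8484 × 1.163 × 1.101 = 1.08634
palladium→crude→silver→palladium: 0.9012 × 0.5204 × 1.929 = 0.90467
Maximum is palladium→cobalt→crude→palladium at 1.0863; arbitrage exists.

1.0863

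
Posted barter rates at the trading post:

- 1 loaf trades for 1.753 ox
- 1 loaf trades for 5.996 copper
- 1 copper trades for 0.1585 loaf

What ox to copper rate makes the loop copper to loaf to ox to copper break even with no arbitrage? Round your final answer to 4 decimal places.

3.5991

Known legs of the cycle: 0.1585 × 1.753 = 0.2778505
For no arbitrage the full-cycle product must be 1, so the missing rate is 1 / 0.2778505 ≈ 3.599058.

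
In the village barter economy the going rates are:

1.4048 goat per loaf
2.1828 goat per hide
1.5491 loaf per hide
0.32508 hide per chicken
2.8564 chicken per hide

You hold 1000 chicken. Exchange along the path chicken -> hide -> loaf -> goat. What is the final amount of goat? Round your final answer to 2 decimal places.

1000 chicken × 0.32508 = 325.08 hide
325.08 hide × 1.5491 = 503.581428 loaf
503.581428 loaf × 1.4048 = 707.4311900544 goat

707.43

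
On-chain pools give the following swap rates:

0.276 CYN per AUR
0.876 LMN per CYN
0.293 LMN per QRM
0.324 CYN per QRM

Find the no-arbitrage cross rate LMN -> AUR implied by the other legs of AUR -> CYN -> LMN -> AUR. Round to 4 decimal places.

4.1361

Known legs of the cycle: 0.276 × 0.876 = 0.241776
For no arbitrage the full-cycle product must be 1, so the missing rate is 1 / 0.241776 ≈ 4.136060.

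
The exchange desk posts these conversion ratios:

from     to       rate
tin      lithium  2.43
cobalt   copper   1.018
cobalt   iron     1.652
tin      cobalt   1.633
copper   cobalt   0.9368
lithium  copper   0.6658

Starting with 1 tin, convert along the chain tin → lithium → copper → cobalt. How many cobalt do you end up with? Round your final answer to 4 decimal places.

1.5156

1 tin × 2.43 = 2.43 lithium
2.43 lithium × 0.6658 = 1.617894 copper
1.617894 copper × 0.9368 = 1.5156430992 cobalt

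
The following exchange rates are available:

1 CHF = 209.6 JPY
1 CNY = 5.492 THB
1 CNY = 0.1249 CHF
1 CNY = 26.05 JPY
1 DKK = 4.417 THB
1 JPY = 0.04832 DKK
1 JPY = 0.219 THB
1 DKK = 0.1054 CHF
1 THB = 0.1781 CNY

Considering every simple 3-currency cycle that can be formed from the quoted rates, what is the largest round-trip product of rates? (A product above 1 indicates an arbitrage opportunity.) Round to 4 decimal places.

1.0675

JPY→DKK→CHF→JPY: 0.04832 × 0.1054 × 209.6 = 1.06748
CNY→JPY→THB→CNY: 26.05 × 0.219 × 0.1781 = 1.01605
Maximum is JPY→DKK→CHF→JPY at 1.0675; arbitrage exists.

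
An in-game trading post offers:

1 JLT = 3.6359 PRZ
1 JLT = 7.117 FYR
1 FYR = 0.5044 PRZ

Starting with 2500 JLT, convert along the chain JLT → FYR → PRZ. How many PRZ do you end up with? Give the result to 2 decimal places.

8974.54

2500 JLT × 7.117 = 17792.5 FYR
17792.5 FYR × 0.5044 = 8974.537 PRZ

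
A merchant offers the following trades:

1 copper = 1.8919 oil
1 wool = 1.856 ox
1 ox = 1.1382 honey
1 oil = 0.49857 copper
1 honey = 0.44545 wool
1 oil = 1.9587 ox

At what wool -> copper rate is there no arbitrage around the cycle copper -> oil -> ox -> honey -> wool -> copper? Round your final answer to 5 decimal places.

0.53225

Known legs of the cycle: 1.8919 × 1.9587 × 1.1382 × 0.44545 = 1.8788133830960907
For no arbitrage the full-cycle product must be 1, so the missing rate is 1 / 1.8788133830960907 ≈ 0.5322508.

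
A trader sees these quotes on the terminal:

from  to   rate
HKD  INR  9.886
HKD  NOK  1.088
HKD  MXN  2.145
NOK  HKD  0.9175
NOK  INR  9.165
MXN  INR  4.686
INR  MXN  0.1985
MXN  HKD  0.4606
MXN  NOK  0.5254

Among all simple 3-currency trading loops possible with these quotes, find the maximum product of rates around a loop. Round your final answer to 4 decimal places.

NOK→HKD→MXN→NOK: 0.9175 × 2.145 × 0.5254 = 1.03401
NOK→INR→MXN→NOK: 9.165 × 0.1985 × 0.5254 = 0.95584
MXN→HKD→INR→MXN: 0.4606 × 9.886 × 0.1985 = 0.90387
Maximum is NOK→HKD→MXN→NOK at 1.0340; arbitrage exists.

1.0340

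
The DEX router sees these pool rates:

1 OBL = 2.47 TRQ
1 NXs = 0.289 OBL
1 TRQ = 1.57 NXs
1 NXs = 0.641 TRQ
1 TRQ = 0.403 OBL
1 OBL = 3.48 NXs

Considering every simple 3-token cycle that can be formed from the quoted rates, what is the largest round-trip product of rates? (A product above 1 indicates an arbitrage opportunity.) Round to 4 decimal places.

1.1207

OBL→TRQ→NXs→OBL: 2.47 × 1.57 × 0.289 = 1.12071
OBL→NXs→TRQ→OBL: 3.48 × 0.641 × 0.403 = 0.89896
Maximum is OBL→TRQ→NXs→OBL at 1.1207; arbitrage exists.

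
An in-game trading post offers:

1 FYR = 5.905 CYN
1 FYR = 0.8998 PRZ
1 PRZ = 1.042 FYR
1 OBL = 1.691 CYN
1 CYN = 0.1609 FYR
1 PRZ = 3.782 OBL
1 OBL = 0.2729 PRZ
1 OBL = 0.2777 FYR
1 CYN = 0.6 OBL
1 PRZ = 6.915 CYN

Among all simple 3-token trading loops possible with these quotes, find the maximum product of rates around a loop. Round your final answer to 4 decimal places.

1.1323

PRZ→CYN→OBL→PRZ: 6.915 × 0.6 × 0.2729 = 1.13226
PRZ→CYN→FYR→PRZ: 6.915 × 0.1609 × 0.8998 = 1.00114
CYN→OBL→FYR→CYN: 0.6 × 0.2777 × 5.905 = 0.98389
PRZ→OBL→FYR→PRZ: 3.782 × 0.2777 × 0.8998 = 0.94503
Maximum is PRZ→CYN→OBL→PRZ at 1.1323; arbitrage exists.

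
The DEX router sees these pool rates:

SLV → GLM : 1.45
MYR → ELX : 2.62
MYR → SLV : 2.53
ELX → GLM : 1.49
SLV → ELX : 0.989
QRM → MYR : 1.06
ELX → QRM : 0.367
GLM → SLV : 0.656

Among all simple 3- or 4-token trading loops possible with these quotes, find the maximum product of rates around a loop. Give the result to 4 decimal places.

MYR→ELX→QRM→MYR: 2.62 × 0.367 × 1.06 = 1.01923
MYR→SLV→ELX→QRM→MYR: 2.53 × 0.989 × 0.367 × 1.06 = 0.97339
ELX→GLM→SLV→ELX: 1.49 × 0.656 × 0.989 = 0.96669
Maximum is MYR→ELX→QRM→MYR at 1.0192; arbitrage exists.

1.0192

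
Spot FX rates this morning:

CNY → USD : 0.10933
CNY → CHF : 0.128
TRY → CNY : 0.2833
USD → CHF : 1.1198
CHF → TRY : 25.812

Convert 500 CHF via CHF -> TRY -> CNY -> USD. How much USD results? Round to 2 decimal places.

399.74

500 CHF × 25.812 = 12906 TRY
12906 TRY × 0.2833 = 3656.2698 CNY
3656.2698 CNY × 0.10933 = 399.739977234 USD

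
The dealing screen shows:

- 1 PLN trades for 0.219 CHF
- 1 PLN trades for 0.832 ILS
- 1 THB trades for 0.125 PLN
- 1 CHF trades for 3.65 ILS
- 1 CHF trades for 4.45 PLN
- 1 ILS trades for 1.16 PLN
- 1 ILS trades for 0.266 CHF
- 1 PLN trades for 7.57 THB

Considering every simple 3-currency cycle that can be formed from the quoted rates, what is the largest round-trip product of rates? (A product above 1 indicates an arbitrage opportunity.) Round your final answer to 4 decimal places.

0.9848

CHF→PLN→ILS→CHF: 4.45 × 0.832 × 0.266 = 0.98484
CHF→ILS→PLN→CHF: 3.65 × 1.16 × 0.219 = 0.92725
Maximum is CHF→PLN→ILS→CHF at 0.9848; no arbitrage — every cycle loses value.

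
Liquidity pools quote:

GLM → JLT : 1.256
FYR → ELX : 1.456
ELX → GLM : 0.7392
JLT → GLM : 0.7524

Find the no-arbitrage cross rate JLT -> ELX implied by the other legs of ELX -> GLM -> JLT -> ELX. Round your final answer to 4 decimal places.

Known legs of the cycle: 0.7392 × 1.256 = 0.9284352
For no arbitrage the full-cycle product must be 1, so the missing rate is 1 / 0.9284352 ≈ 1.077081.

1.0771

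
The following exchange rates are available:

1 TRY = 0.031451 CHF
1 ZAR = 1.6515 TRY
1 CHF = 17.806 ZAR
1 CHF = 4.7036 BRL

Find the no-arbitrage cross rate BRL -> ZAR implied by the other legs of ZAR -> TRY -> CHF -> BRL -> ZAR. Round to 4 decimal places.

Known legs of the cycle: 1.6515 × 0.031451 × 4.7036 = 0.2443112233254
For no arbitrage the full-cycle product must be 1, so the missing rate is 1 / 0.2443112233254 ≈ 4.093140.

4.0931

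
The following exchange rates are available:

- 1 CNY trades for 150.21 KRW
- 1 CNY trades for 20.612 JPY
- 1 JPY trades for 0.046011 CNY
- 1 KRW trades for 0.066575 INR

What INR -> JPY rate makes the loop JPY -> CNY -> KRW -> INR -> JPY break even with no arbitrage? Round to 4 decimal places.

2.1733

Known legs of the cycle: 0.046011 × 150.21 × 0.066575 = 0.46012061703825
For no arbitrage the full-cycle product must be 1, so the missing rate is 1 / 0.46012061703825 ≈ 2.173343.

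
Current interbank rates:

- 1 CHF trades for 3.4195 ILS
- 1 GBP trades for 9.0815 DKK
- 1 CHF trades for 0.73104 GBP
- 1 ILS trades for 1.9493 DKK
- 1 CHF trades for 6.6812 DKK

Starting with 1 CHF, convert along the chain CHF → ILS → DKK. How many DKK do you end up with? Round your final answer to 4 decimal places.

6.6656

1 CHF × 3.4195 = 3.4195 ILS
3.4195 ILS × 1.9493 = 6.66563135 DKK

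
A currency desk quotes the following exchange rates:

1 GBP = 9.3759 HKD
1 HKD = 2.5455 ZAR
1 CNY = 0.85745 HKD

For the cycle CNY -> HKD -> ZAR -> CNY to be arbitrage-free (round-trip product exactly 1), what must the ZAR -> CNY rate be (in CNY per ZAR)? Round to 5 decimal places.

0.45816

Known legs of the cycle: 0.85745 × 2.5455 = 2.182638975
For no arbitrage the full-cycle product must be 1, so the missing rate is 1 / 2.182638975 ≈ 0.4581610.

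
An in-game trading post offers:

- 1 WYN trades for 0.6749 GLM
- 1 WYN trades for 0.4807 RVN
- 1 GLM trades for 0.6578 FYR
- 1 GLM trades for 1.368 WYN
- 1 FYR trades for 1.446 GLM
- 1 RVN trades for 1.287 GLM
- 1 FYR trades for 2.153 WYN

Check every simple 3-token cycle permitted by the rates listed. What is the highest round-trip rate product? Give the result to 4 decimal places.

0.9558

FYR→WYN→GLM→FYR: 2.153 × 0.6749 × 0.6578 = 0.95582
GLM→WYN→RVN→GLM: 1.368 × 0.4807 × 1.287 = 0.84633
Maximum is FYR→WYN→GLM→FYR at 0.9558; no arbitrage — every cycle loses value.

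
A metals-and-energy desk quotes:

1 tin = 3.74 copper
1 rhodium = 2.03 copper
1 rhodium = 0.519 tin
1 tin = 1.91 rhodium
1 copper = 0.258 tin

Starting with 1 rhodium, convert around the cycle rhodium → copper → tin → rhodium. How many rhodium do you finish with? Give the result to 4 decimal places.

1.0003

1 rhodium × 2.03 = 2.03 copper
2.03 copper × 0.258 = 0.52374 tin
0.52374 tin × 1.91 = 1.0003434 rhodium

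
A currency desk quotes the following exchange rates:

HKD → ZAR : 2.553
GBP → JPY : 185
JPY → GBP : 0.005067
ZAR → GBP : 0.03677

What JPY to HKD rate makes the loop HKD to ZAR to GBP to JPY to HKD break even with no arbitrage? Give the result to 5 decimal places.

Known legs of the cycle: 2.553 × 0.03677 × 185 = 17.36665485
For no arbitrage the full-cycle product must be 1, so the missing rate is 1 / 17.36665485 ≈ 0.0575816.

0.05758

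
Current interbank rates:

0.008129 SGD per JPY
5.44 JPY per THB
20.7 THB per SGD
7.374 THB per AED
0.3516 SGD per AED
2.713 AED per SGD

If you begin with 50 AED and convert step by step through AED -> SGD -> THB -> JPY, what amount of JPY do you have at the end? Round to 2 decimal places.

50 AED × 0.3516 = 17.58 SGD
17.58 SGD × 20.7 = 363.906 THB
363.906 THB × 5.44 = 1979.64864 JPY

1979.65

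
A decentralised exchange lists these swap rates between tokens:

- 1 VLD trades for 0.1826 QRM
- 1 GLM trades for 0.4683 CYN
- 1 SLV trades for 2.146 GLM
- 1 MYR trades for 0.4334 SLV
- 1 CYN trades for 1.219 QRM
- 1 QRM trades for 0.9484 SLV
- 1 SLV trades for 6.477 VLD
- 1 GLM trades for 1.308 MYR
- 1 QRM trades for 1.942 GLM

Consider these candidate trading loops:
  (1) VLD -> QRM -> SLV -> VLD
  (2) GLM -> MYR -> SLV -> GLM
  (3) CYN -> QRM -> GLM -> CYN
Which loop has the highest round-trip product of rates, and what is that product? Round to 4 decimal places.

(1) 0.1826 × 0.9484 × 6.477 = 1.12167
(2) 1.308 × 0.4334 × 2.146 = 1.21654
(3) 1.219 × 1.942 × 0.4683 = 1.10861
Highest is cycle (2) at 1.2165 (>1, arbitrage).

1.2165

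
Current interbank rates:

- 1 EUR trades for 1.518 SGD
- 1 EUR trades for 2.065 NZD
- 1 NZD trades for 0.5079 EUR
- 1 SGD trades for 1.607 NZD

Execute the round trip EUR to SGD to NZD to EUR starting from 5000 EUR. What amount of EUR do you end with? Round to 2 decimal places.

6194.92

5000 EUR × 1.518 = 7590 SGD
7590 SGD × 1.607 = 12197.13 NZD
12197.13 NZD × 0.5079 = 6194.922327 EUR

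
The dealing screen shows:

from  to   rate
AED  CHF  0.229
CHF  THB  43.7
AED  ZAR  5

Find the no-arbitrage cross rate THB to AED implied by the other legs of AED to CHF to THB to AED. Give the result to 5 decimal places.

0.09993

Known legs of the cycle: 0.229 × 43.7 = 10.0073
For no arbitrage the full-cycle product must be 1, so the missing rate is 1 / 10.0073 ≈ 0.0999271.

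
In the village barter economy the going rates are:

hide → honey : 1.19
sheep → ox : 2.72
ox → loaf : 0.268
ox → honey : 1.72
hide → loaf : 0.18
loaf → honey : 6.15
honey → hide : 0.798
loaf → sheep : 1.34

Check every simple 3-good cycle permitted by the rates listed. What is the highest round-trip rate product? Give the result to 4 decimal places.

0.9768

sheep→ox→loaf→sheep: 2.72 × 0.268 × 1.34 = 0.97681
honey→hide→loaf→honey: 0.798 × 0.18 × 6.15 = 0.88339
Maximum is sheep→ox→loaf→sheep at 0.9768; no arbitrage — every cycle loses value.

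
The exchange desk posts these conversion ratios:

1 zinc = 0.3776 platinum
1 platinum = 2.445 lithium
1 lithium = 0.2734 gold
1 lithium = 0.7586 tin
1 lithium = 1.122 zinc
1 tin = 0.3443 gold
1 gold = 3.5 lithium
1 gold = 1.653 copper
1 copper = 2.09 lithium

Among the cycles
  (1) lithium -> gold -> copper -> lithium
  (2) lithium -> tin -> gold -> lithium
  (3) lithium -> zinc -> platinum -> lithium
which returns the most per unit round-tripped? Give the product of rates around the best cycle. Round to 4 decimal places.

1.0359

(1) 0.2734 × 1.653 × 2.09 = 0.94453
(2) 0.7586 × 0.3443 × 3.5 = 0.91415
(3) 1.122 × 0.3776 × 2.445 = 1.03587
Highest is cycle (3) at 1.0359 (>1, arbitrage).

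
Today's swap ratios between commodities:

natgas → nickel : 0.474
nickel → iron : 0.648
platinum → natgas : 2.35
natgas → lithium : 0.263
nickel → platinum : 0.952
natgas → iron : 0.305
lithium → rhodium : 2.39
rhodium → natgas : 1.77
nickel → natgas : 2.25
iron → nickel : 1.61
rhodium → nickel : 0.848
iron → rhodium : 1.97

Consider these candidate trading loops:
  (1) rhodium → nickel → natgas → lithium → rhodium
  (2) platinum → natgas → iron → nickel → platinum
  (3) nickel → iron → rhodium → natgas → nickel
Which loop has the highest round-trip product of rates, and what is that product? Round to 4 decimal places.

(1) 0.848 × 2.25 × 0.263 × 2.39 = 1.19931
(2) 2.35 × 0.305 × 1.61 × 0.952 = 1.09858
(3) 0.648 × 1.97 × 1.77 × 0.474 = 1.07101
Highest is cycle (1) at 1.1993 (>1, arbitrage).

1.1993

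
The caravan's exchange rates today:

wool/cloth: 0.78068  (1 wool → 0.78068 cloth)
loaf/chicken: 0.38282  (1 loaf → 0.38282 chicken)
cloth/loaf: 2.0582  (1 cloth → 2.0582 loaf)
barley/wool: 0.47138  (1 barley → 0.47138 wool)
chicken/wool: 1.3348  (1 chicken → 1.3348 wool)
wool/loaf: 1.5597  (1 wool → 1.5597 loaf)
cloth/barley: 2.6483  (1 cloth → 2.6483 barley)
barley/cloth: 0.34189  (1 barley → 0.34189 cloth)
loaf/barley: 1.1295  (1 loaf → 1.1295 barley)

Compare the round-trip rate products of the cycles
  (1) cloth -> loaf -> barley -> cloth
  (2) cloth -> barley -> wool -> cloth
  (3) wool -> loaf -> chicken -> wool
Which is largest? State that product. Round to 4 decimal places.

0.9746

(1) 2.0582 × 1.1295 × 0.34189 = 0.79480
(2) 2.6483 × 0.47138 × 0.78068 = 0.97457
(3) 1.5597 × 0.38282 × 1.3348 = 0.79699
Highest is cycle (2) at 0.9746 (≤1, no arbitrage).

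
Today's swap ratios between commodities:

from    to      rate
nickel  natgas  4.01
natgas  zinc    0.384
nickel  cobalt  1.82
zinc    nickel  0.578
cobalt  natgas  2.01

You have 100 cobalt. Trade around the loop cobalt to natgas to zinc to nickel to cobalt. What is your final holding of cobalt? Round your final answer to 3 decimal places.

81.194

100 cobalt × 2.01 = 201 natgas
201 natgas × 0.384 = 77.184 zinc
77.184 zinc × 0.578 = 44.612352 nickel
44.612352 nickel × 1.82 = 81.19448064 cobalt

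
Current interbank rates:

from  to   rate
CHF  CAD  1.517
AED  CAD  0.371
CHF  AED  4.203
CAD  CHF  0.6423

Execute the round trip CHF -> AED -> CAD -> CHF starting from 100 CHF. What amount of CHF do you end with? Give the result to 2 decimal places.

100 CHF × 4.203 = 420.3 AED
420.3 AED × 0.371 = 155.9313 CAD
155.9313 CAD × 0.6423 = 100.15467399 CHF

100.15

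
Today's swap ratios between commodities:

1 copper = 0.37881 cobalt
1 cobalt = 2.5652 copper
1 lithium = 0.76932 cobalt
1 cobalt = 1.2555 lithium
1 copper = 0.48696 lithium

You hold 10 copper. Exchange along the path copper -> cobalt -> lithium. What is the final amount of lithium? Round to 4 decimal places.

10 copper × 0.37881 = 3.7881 cobalt
3.7881 cobalt × 1.2555 = 4.75595955 lithium

4.7560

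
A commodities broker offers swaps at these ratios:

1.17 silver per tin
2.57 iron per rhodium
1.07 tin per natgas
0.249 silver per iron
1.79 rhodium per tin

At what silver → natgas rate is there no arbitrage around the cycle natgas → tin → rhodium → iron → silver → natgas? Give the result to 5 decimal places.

0.81589

Known legs of the cycle: 1.07 × 1.79 × 2.57 × 0.249 = 1.225657929
For no arbitrage the full-cycle product must be 1, so the missing rate is 1 / 1.225657929 ≈ 0.8158883.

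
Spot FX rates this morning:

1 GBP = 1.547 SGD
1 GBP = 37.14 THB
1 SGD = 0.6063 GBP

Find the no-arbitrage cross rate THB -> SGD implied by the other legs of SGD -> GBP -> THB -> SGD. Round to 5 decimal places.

0.04441

Known legs of the cycle: 0.6063 × 37.14 = 22.517982
For no arbitrage the full-cycle product must be 1, so the missing rate is 1 / 22.517982 ≈ 0.0444090.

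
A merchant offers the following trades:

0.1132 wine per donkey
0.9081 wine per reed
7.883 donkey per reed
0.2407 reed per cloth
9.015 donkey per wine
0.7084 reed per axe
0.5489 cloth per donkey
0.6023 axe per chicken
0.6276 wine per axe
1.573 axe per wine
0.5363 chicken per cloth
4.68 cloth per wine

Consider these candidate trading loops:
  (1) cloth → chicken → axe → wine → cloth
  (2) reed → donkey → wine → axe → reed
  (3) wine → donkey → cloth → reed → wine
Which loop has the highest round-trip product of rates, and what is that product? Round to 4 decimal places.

1.0816

(1) 0.5363 × 0.6023 × 0.6276 × 4.68 = 0.94874
(2) 7.883 × 0.1132 × 1.573 × 0.7084 = 0.99436
(3) 9.015 × 0.5489 × 0.2407 × 0.9081 = 1.08161
Highest is cycle (3) at 1.0816 (>1, arbitrage).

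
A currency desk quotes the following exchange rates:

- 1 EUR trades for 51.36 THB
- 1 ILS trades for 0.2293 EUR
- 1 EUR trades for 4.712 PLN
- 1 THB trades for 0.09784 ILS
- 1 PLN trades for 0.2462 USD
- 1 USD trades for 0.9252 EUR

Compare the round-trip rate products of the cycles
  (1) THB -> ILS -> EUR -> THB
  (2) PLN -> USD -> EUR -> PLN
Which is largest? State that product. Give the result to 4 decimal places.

(1) 0.09784 × 0.2293 × 51.36 = 1.15225
(2) 0.2462 × 0.9252 × 4.712 = 1.07332
Highest is cycle (1) at 1.1522 (>1, arbitrage).

1.1522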